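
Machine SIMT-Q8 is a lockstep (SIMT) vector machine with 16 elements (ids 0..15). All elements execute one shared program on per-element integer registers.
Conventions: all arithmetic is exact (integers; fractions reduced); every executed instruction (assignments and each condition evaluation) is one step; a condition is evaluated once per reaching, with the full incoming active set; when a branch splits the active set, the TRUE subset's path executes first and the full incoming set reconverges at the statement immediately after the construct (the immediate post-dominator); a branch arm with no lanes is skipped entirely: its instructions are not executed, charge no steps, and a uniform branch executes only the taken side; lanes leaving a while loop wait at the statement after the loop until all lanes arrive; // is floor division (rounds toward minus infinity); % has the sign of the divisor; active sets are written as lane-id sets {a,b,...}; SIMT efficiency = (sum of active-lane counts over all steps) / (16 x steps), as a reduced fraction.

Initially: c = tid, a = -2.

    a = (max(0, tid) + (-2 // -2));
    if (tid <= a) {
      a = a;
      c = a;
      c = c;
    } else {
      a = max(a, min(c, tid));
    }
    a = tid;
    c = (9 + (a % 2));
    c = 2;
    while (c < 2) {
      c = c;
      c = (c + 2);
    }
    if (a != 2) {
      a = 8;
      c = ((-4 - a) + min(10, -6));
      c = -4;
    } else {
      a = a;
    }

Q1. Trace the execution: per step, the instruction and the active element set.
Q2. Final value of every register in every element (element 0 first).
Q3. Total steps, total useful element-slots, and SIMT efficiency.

step 0: a <- (max(0, tid) + (-2 // -2)) {0,1,2,3,4,5,6,7,8,9,10,11,12,13,14,15}
step 1: eval (tid <= a)              {0,1,2,3,4,5,6,7,8,9,10,11,12,13,14,15}
step 2: a <- a                       {0,1,2,3,4,5,6,7,8,9,10,11,12,13,14,15}
step 3: c <- a                       {0,1,2,3,4,5,6,7,8,9,10,11,12,13,14,15}
step 4: c <- c                       {0,1,2,3,4,5,6,7,8,9,10,11,12,13,14,15}
step 5: a <- tid                     {0,1,2,3,4,5,6,7,8,9,10,11,12,13,14,15}
step 6: c <- (9 + (a % 2))           {0,1,2,3,4,5,6,7,8,9,10,11,12,13,14,15}
step 7: c <- 2                       {0,1,2,3,4,5,6,7,8,9,10,11,12,13,14,15}
step 8: eval (c < 2)                 {0,1,2,3,4,5,6,7,8,9,10,11,12,13,14,15}
step 9: eval (a != 2)                {0,1,2,3,4,5,6,7,8,9,10,11,12,13,14,15}
step 10: a <- 8                       {0,1,3,4,5,6,7,8,9,10,11,12,13,14,15}
step 11: c <- ((-4 - a) + min(10, -6)) {0,1,3,4,5,6,7,8,9,10,11,12,13,14,15}
step 12: c <- -4                      {0,1,3,4,5,6,7,8,9,10,11,12,13,14,15}
step 13: a <- a                       {2}

Answer: 14 steps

c: -4,-4,2,-4,-4,-4,-4,-4,-4,-4,-4,-4,-4,-4,-4,-4
a: 8,8,2,8,8,8,8,8,8,8,8,8,8,8,8,8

steps = 14; useful = 206; efficiency = 206/224 = 103/112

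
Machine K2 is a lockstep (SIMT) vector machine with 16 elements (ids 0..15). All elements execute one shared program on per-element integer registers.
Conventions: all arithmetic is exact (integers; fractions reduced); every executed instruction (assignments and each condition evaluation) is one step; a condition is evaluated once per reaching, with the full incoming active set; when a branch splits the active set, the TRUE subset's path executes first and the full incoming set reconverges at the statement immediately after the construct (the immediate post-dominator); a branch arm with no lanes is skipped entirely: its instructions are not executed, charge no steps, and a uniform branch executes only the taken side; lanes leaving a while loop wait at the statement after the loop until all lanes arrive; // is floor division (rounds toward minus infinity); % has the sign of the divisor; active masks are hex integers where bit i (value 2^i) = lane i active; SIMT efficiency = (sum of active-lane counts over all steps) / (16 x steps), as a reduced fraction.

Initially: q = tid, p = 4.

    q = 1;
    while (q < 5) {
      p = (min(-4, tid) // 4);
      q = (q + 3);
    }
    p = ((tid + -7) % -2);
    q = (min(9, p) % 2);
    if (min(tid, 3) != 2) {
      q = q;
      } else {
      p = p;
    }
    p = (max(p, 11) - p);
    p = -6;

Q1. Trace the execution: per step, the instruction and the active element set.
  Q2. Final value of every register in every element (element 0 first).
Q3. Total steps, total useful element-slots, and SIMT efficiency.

step 0: q <- 1                       0xffff
step 1: eval (q < 5)                 0xffff
step 2: p <- (min(-4, tid) // 4)     0xffff
step 3: q <- (q + 3)                 0xffff
step 4: eval (q < 5)                 0xffff
step 5: p <- (min(-4, tid) // 4)     0xffff
step 6: q <- (q + 3)                 0xffff
step 7: eval (q < 5)                 0xffff
step 8: p <- ((tid + -7) % -2)       0xffff
step 9: q <- (min(9, p) % 2)         0xffff
step 10: eval (min(tid, 3) != 2)      0xffff
step 11: q <- q                       0xfffb
step 12: p <- p                       0x0004
step 13: p <- (max(p, 11) - p)        0xffff
step 14: p <- -6                      0xffff

Answer: 15 steps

q: 1,0,1,0,1,0,1,0,1,0,1,0,1,0,1,0
p: -6,-6,-6,-6,-6,-6,-6,-6,-6,-6,-6,-6,-6,-6,-6,-6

steps = 15; useful = 224; efficiency = 224/240 = 14/15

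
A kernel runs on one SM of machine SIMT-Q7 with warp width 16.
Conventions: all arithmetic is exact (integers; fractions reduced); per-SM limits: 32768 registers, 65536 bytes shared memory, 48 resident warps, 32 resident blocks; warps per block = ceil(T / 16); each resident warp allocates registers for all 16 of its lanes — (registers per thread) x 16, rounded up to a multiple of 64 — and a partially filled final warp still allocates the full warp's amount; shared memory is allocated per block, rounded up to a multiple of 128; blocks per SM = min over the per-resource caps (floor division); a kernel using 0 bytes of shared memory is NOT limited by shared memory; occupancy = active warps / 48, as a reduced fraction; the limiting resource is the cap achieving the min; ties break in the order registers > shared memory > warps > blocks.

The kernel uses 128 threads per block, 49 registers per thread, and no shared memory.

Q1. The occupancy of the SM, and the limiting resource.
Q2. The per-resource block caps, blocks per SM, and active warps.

Answer: occupancy 2/3, limited by registers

registers: 4 blocks
shared memory: no limit (kernel uses none)
warps: 6 blocks
blocks: 32 blocks

Answer: 4 blocks, 32 active warps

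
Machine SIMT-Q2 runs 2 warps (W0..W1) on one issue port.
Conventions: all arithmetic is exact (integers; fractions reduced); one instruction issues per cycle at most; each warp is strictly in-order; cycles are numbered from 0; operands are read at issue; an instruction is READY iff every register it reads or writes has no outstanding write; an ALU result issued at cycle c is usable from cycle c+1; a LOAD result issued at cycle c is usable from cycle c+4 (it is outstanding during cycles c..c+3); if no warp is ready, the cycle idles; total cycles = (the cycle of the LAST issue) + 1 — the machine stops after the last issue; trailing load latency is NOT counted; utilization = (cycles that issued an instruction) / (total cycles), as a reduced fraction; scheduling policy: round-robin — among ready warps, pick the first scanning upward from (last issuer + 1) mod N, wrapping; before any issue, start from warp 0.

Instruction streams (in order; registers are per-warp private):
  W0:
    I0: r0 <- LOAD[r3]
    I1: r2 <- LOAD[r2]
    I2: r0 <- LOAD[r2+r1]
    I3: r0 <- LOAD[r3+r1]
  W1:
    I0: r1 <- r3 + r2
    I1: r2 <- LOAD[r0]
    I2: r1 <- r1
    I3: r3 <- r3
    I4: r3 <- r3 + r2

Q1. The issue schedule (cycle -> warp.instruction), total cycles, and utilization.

cycle 0: W0.I0
cycle 1: W1.I0
cycle 2: W0.I1
cycle 3: W1.I1
cycle 4: W1.I2
cycle 5: W1.I3
cycle 6: W0.I2
cycle 7: W1.I4
cycle 8: idle
cycle 9: idle
cycle 10: W0.I3

Answer: 11 cycles, utilization 9/11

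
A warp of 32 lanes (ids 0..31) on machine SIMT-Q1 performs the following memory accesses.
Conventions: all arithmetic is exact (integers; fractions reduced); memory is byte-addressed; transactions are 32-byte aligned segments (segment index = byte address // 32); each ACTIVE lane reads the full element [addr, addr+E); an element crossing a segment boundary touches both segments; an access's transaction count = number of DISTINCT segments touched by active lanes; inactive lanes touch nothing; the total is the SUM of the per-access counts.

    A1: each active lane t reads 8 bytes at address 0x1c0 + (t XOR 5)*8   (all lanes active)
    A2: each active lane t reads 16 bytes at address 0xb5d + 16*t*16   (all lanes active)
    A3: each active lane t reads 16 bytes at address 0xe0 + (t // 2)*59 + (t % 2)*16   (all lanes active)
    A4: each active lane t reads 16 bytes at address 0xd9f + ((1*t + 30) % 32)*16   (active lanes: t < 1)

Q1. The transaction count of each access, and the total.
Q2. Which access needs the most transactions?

A1: 8 transactions
A2: 64 transactions
A3: 29 transactions
A4: 2 transactions

Answer: 8,64,29,2; total 103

Answer: A2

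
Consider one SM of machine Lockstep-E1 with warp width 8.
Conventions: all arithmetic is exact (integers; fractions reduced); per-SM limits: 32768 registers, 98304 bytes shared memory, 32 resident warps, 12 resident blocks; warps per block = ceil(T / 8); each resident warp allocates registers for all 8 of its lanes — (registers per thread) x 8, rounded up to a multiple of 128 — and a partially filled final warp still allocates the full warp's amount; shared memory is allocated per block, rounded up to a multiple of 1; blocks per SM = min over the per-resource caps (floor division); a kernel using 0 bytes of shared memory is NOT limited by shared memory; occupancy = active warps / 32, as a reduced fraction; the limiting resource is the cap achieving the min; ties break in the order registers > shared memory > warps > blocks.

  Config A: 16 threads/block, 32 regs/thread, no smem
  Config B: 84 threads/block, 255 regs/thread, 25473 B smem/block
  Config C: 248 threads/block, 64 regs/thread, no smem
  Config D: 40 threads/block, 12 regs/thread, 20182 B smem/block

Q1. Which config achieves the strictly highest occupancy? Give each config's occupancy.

occupancies: A 3/4, B 11/32, C 31/32, D 5/8

Answer: C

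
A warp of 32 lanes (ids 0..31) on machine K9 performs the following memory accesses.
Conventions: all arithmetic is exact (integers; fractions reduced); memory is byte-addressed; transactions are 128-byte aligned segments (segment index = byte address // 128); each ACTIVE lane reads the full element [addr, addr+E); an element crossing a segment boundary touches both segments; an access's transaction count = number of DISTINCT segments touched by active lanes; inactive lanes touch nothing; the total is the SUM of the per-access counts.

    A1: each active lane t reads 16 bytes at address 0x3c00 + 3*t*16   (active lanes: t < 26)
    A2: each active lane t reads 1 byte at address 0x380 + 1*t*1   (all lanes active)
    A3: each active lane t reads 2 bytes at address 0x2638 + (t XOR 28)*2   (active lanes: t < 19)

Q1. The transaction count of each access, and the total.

A1: 10 transactions
A2: 1 transaction
A3: 1 transaction

Answer: 10,1,1; total 12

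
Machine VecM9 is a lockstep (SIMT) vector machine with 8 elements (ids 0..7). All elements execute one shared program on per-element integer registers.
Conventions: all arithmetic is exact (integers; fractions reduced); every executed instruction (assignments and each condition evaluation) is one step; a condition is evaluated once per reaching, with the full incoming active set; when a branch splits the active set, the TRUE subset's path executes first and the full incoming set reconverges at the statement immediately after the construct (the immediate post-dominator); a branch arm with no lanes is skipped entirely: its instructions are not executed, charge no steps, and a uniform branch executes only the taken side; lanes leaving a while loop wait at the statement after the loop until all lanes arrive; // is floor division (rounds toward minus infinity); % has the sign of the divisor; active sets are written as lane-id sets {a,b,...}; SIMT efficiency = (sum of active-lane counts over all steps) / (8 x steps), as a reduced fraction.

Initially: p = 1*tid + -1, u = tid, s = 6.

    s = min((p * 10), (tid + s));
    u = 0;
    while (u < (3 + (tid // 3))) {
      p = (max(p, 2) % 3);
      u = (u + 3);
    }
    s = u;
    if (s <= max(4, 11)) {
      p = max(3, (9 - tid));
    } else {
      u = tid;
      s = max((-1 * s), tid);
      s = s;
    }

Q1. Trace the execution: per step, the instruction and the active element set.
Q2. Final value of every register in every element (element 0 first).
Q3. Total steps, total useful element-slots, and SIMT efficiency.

step 0: s <- min((p * 10), (tid + s)) {0,1,2,3,4,5,6,7}
step 1: u <- 0                       {0,1,2,3,4,5,6,7}
step 2: eval (u < (3 + (tid // 3)))  {0,1,2,3,4,5,6,7}
step 3: p <- (max(p, 2) % 3)         {0,1,2,3,4,5,6,7}
step 4: u <- (u + 3)                 {0,1,2,3,4,5,6,7}
step 5: eval (u < (3 + (tid // 3)))  {0,1,2,3,4,5,6,7}
step 6: p <- (max(p, 2) % 3)         {3,4,5,6,7}
step 7: u <- (u + 3)                 {3,4,5,6,7}
step 8: eval (u < (3 + (tid // 3)))  {3,4,5,6,7}
step 9: s <- u                       {0,1,2,3,4,5,6,7}
step 10: eval (s <= max(4, 11))       {0,1,2,3,4,5,6,7}
step 11: p <- max(3, (9 - tid))       {0,1,2,3,4,5,6,7}

Answer: 12 steps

p: 9,8,7,6,5,4,3,3
u: 3,3,3,6,6,6,6,6
s: 3,3,3,6,6,6,6,6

steps = 12; useful = 87; efficiency = 87/96 = 29/32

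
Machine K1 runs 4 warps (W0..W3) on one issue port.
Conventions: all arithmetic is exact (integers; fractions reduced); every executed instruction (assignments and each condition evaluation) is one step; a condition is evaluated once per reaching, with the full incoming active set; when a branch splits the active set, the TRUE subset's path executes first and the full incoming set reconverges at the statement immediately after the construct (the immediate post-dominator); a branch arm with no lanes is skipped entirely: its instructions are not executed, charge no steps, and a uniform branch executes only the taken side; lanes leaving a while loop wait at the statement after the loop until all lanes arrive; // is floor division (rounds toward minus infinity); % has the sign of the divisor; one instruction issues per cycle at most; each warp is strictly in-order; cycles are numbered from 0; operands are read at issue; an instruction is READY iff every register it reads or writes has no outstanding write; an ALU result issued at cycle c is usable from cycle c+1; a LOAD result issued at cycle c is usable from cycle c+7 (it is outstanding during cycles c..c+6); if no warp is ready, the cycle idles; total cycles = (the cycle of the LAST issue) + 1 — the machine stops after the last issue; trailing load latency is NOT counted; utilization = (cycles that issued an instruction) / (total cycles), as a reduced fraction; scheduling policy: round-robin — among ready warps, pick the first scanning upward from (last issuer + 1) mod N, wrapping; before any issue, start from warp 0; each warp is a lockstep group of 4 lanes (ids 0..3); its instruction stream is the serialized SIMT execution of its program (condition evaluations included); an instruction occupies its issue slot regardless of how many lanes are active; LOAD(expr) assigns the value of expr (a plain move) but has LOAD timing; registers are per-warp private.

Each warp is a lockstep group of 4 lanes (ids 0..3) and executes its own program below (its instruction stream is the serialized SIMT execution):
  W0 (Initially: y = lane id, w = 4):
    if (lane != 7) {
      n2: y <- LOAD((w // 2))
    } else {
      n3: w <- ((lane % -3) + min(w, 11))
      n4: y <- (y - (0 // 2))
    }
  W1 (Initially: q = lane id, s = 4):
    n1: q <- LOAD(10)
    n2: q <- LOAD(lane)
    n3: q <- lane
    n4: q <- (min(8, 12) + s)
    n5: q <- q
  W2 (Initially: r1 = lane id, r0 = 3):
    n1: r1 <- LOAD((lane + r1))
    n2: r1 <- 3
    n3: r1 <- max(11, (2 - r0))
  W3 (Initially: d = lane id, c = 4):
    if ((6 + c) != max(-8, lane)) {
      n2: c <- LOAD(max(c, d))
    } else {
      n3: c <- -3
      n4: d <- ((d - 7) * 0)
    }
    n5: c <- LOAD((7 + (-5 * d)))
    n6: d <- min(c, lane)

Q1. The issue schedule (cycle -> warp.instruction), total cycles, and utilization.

cycle 0: W0.I0
cycle 1: W1.I0
cycle 2: W2.I0
cycle 3: W3.I0
cycle 4: W0.I1
cycle 5: W3.I1
cycle 6: idle
cycle 7: idle
cycle 8: W1.I1
cycle 9: W2.I1
cycle 10: W2.I2
cycle 11: idle
cycle 12: W3.I2
cycle 13: idle
cycle 14: idle
cycle 15: W1.I2
cycle 16: W1.I3
cycle 17: W1.I4
cycle 18: idle
cycle 19: W3.I3

Answer: 20 cycles, utilization 7/10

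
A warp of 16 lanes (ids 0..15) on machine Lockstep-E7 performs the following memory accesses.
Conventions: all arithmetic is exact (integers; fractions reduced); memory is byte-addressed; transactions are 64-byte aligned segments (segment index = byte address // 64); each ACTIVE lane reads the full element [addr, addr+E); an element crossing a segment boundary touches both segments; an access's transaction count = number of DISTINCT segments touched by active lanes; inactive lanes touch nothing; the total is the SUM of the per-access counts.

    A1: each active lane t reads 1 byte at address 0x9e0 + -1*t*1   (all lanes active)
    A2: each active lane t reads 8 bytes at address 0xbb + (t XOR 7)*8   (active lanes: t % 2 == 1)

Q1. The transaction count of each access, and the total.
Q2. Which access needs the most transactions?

A1: 1 transaction
A2: 3 transactions

Answer: 1,3; total 4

Answer: A2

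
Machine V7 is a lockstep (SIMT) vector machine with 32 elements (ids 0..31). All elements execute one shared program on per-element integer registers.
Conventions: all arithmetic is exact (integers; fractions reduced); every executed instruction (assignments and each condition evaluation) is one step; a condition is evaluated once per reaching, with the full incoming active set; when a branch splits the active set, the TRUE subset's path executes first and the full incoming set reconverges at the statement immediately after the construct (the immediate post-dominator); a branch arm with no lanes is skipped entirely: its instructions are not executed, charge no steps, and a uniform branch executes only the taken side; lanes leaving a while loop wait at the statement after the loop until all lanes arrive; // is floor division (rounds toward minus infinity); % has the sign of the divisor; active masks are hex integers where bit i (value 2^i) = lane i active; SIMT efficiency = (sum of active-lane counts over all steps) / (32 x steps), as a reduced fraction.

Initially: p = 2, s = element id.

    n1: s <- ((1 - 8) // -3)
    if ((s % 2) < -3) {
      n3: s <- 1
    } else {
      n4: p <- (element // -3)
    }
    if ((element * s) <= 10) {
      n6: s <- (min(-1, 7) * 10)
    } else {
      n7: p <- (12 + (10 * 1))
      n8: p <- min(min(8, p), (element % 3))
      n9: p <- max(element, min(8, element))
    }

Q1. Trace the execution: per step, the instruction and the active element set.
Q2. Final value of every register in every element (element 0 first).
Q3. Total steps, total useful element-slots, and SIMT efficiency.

step 0: s <- ((1 - 8) // -3)         0xffffffff
step 1: eval ((s % 2) < -3)          0xffffffff
step 2: p <- (element // -3)         0xffffffff
step 3: eval ((element * s) <= 10)   0xffffffff
step 4: s <- (min(-1, 7) * 10)       0x0000003f
step 5: p <- (12 + (10 * 1))         0xffffffc0
step 6: p <- min(min(8, p), (element % 3)) 0xffffffc0
step 7: p <- max(element, min(8, element)) 0xffffffc0

Answer: 8 steps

p: 0,-1,-1,-1,-2,-2,6,7,8,9,10,11,12,13,14,15,16,17,18,19,20,21,22,23,24,25,26,27,28,29,30,31
s: -10,-10,-10,-10,-10,-10,2,2,2,2,2,2,2,2,2,2,2,2,2,2,2,2,2,2,2,2,2,2,2,2,2,2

steps = 8; useful = 212; efficiency = 212/256 = 53/64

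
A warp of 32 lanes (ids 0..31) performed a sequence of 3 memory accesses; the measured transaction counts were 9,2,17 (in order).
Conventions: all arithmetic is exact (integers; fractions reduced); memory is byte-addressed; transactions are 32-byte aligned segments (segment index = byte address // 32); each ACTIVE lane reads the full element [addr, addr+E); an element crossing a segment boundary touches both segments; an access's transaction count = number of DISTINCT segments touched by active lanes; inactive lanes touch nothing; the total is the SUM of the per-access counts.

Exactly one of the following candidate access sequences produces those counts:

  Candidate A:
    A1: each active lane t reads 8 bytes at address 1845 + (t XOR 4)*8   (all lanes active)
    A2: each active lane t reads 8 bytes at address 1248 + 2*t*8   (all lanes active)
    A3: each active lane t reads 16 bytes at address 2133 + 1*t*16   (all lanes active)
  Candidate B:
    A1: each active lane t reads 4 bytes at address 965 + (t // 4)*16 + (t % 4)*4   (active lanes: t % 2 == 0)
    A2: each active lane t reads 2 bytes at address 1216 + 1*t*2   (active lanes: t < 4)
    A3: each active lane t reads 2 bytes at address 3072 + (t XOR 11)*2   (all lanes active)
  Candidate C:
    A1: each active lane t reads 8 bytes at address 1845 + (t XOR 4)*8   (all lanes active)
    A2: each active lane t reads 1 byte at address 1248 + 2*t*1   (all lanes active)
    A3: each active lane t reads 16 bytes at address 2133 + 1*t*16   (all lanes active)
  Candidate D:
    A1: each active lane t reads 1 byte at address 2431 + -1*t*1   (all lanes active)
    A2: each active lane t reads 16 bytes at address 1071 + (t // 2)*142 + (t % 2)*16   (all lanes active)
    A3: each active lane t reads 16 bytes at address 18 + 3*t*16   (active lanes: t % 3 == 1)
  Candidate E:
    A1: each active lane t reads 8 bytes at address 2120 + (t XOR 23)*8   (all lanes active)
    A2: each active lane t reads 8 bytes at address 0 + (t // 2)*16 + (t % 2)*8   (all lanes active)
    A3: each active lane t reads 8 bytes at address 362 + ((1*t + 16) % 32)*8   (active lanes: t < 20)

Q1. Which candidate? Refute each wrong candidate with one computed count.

A: A2 gives 16 transactions, not 2
B: A1 gives 5 transactions, not 9
D: A1 gives 1 transaction, not 9
E: A2 gives 8 transactions, not 2
C: all counts match (9,2,17)

Answer: C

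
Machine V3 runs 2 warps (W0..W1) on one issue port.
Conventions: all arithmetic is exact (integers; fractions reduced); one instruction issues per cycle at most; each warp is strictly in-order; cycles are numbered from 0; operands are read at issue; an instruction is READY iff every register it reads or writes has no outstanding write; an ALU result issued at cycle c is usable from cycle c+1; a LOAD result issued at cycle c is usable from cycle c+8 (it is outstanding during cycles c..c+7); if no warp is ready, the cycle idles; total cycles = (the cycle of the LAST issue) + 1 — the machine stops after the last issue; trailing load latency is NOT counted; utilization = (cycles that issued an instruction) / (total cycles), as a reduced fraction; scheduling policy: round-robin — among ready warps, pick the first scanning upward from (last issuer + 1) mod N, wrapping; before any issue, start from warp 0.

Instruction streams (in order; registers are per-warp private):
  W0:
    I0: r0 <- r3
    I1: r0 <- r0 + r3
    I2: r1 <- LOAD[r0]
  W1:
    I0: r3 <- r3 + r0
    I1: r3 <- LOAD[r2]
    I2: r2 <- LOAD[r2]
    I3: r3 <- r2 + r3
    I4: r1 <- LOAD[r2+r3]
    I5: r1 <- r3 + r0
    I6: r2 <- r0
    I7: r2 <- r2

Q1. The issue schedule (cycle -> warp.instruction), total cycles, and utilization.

cycle 0: W0.I0
cycle 1: W1.I0
cycle 2: W0.I1
cycle 3: W1.I1
cycle 4: W0.I2
cycle 5: W1.I2
cycle 6: idle
cycle 7: idle
cycle 8: idle
cycle 9: idle
cycle 10: idle
cycle 11: idle
cycle 12: idle
cycle 13: W1.I3
cycle 14: W1.I4
cycle 15: idle
cycle 16: idle
cycle 17: idle
cycle 18: idle
cycle 19: idle
cycle 20: idle
cycle 21: idle
cycle 22: W1.I5
cycle 23: W1.I6
cycle 24: W1.I7

Answer: 25 cycles, utilization 11/25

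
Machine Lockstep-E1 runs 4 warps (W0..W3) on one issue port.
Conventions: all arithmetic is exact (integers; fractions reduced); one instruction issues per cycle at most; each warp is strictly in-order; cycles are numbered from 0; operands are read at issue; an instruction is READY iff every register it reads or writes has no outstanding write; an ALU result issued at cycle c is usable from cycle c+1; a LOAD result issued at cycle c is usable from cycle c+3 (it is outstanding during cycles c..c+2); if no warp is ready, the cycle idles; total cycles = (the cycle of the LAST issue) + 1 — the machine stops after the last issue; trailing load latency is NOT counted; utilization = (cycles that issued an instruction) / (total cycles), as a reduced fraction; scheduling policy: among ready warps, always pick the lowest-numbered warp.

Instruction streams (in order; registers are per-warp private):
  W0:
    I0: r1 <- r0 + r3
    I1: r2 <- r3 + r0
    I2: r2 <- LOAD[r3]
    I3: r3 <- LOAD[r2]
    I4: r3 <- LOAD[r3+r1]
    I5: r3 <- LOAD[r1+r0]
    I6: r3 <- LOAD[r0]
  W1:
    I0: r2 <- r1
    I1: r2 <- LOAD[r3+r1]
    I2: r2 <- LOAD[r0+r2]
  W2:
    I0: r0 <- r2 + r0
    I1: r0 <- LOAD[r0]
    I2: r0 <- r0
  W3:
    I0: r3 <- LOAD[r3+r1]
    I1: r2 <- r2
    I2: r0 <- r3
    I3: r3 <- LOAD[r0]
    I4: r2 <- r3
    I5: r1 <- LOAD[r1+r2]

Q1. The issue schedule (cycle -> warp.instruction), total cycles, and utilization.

cycle 0: W0.I0
cycle 1: W0.I1
cycle 2: W0.I2
cycle 3: W1.I0
cycle 4: W1.I1
cycle 5: W0.I3
cycle 6: W2.I0
cycle 7: W1.I2
cycle 8: W0.I4
cycle 9: W2.I1
cycle 10: W3.I0
cycle 11: W0.I5
cycle 12: W2.I2
cycle 13: W3.I1
cycle 14: W0.I6
cycle 15: W3.I2
cycle 16: W3.I3
cycle 17: idle
cycle 18: idle
cycle 19: W3.I4
cycle 20: W3.I5

Answer: 21 cycles, utilization 19/21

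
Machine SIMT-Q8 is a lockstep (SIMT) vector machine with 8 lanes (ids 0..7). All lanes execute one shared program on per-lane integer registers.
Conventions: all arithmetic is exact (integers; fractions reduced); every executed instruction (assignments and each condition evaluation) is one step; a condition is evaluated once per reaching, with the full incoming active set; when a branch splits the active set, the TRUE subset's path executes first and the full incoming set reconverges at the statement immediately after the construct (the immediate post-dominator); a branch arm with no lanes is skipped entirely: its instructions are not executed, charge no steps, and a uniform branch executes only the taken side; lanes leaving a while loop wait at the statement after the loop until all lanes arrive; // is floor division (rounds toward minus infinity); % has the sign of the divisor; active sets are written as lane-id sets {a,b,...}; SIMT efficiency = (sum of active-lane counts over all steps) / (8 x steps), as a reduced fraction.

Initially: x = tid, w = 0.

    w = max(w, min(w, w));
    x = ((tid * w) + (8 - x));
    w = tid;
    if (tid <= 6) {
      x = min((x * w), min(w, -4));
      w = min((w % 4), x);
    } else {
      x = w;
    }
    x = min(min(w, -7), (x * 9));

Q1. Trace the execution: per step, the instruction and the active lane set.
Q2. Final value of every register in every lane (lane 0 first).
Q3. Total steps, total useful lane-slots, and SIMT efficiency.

step 0: w <- max(w, min(w, w))       {0,1,2,3,4,5,6,7}
step 1: x <- ((tid * w) + (8 - x))   {0,1,2,3,4,5,6,7}
step 2: w <- tid                     {0,1,2,3,4,5,6,7}
step 3: eval (tid <= 6)              {0,1,2,3,4,5,6,7}
step 4: x <- min((x * w), min(w, -4)) {0,1,2,3,4,5,6}
step 5: w <- min((w % 4), x)         {0,1,2,3,4,5,6}
step 6: x <- w                       {7}
step 7: x <- min(min(w, -7), (x * 9)) {0,1,2,3,4,5,6,7}

Answer: 8 steps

x: -36,-36,-36,-36,-36,-36,-36,-7
w: -4,-4,-4,-4,-4,-4,-4,7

steps = 8; useful = 55; efficiency = 55/64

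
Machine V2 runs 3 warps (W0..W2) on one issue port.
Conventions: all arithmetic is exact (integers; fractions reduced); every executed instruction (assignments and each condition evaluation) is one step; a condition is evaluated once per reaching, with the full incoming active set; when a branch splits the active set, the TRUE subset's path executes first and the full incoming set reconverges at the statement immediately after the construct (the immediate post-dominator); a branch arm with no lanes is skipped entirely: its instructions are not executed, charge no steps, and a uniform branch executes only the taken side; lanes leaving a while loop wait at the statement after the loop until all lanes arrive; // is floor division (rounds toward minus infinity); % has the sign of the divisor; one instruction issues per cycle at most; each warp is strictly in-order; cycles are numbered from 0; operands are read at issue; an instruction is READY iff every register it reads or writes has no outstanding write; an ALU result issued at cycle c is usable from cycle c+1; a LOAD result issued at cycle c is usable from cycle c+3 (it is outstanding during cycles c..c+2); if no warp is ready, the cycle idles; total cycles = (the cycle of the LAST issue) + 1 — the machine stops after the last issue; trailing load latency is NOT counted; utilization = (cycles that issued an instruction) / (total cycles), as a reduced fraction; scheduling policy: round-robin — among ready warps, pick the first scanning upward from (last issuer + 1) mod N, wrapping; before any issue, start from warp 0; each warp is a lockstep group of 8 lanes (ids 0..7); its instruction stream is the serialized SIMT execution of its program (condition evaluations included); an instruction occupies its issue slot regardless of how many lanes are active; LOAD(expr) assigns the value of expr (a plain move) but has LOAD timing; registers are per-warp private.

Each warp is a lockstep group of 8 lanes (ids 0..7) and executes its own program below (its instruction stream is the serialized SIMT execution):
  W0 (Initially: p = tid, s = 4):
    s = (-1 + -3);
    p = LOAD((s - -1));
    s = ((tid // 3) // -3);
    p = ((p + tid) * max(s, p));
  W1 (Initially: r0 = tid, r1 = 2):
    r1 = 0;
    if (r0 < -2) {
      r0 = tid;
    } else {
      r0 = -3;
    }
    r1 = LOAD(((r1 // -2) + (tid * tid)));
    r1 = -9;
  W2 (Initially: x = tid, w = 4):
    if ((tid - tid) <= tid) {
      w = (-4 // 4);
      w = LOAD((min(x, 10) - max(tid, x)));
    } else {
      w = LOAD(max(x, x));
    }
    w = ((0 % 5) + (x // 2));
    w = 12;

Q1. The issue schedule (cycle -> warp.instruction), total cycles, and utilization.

cycle 0: W0.I0
cycle 1: W1.I0
cycle 2: W2.I0
cycle 3: W0.I1
cycle 4: W1.I1
cycle 5: W2.I1
cycle 6: W0.I2
cycle 7: W1.I2
cycle 8: W2.I2
cycle 9: W0.I3
cycle 10: W1.I3
cycle 11: W2.I3
cycle 12: W2.I4
cycle 13: W1.I4

Answer: 14 cycles, utilization 1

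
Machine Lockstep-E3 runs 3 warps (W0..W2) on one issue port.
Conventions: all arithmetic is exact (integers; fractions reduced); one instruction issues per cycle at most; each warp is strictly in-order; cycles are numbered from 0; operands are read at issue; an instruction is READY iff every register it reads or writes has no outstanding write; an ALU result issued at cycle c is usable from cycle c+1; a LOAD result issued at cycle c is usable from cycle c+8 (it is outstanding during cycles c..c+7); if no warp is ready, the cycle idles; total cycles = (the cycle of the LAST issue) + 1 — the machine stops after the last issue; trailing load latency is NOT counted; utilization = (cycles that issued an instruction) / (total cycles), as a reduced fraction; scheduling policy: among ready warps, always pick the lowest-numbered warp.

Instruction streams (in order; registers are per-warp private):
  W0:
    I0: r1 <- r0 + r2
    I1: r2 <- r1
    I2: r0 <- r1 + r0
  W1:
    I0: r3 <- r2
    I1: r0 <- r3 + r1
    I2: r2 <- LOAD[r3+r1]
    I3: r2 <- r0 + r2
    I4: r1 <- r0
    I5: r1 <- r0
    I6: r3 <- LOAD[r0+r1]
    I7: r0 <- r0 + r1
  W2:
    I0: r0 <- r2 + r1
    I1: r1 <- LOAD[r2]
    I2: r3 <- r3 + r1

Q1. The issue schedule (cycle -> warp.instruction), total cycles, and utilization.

cycle 0: W0.I0
cycle 1: W0.I1
cycle 2: W0.I2
cycle 3: W1.I0
cycle 4: W1.I1
cycle 5: W1.I2
cycle 6: W2.I0
cycle 7: W2.I1
cycle 8: idle
cycle 9: idle
cycle 10: idle
cycle 11: idle
cycle 12: idle
cycle 13: W1.I3
cycle 14: W1.I4
cycle 15: W1.I5
cycle 16: W1.I6
cycle 17: W1.I7
cycle 18: W2.I2

Answer: 19 cycles, utilization 14/19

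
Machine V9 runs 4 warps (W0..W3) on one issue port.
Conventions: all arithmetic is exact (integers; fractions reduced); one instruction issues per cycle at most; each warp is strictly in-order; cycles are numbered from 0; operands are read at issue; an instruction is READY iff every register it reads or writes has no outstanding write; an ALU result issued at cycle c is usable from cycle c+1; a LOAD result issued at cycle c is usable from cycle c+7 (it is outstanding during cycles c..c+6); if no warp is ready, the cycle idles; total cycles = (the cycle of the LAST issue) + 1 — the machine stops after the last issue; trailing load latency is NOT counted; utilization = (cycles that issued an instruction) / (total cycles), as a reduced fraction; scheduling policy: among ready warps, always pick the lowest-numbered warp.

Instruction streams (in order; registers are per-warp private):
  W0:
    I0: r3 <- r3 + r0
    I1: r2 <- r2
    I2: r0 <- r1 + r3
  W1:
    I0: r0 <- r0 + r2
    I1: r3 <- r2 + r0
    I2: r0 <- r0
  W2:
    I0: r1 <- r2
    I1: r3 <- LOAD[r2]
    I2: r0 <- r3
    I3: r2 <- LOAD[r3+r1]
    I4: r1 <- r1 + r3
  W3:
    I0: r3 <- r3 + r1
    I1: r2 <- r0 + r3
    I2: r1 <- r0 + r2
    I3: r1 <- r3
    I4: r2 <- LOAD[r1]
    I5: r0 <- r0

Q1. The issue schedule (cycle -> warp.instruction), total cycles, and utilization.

cycle 0: W0.I0
cycle 1: W0.I1
cycle 2: W0.I2
cycle 3: W1.I0
cycle 4: W1.I1
cycle 5: W1.I2
cycle 6: W2.I0
cycle 7: W2.I1
cycle 8: W3.I0
cycle 9: W3.I1
cycle 10: W3.I2
cycle 11: W3.I3
cycle 12: W3.I4
cycle 13: W3.I5
cycle 14: W2.I2
cycle 15: W2.I3
cycle 16: W2.I4

Answer: 17 cycles, utilization 1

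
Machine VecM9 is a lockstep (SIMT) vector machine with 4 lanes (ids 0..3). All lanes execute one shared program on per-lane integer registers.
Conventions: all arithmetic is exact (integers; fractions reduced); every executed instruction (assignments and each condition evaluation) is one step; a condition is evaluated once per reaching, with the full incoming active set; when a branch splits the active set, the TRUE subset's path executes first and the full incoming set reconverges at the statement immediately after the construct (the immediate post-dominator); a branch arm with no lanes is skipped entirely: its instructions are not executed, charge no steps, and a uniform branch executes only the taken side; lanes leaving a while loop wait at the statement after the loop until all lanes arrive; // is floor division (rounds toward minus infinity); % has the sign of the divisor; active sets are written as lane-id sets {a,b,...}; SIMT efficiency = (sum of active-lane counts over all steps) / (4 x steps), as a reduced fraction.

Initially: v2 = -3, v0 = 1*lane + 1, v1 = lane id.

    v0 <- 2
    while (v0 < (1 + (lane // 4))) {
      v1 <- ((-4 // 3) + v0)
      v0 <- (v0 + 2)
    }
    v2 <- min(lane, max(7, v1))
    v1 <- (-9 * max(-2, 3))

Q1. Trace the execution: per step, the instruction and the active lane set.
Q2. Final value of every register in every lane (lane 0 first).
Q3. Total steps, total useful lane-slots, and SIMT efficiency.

step 0: v0 <- 2                      {0,1,2,3}
step 1: eval (v0 < (1 + (lane // 4))) {0,1,2,3}
step 2: v2 <- min(lane, max(7, v1))  {0,1,2,3}
step 3: v1 <- (-9 * max(-2, 3))      {0,1,2,3}

Answer: 4 steps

v2: 0,1,2,3
v0: 2,2,2,2
v1: -27,-27,-27,-27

steps = 4; useful = 16; efficiency = 16/16 = 1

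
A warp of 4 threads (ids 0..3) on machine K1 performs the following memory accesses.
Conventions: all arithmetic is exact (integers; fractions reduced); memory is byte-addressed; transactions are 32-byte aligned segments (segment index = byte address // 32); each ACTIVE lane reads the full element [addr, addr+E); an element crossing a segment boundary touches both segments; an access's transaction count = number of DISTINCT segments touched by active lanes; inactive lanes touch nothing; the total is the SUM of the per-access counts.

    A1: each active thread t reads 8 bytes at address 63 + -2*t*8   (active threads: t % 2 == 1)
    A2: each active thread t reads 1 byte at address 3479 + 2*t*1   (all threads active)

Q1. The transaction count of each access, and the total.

A1: 2 transactions
A2: 1 transaction

Answer: 2,1; total 3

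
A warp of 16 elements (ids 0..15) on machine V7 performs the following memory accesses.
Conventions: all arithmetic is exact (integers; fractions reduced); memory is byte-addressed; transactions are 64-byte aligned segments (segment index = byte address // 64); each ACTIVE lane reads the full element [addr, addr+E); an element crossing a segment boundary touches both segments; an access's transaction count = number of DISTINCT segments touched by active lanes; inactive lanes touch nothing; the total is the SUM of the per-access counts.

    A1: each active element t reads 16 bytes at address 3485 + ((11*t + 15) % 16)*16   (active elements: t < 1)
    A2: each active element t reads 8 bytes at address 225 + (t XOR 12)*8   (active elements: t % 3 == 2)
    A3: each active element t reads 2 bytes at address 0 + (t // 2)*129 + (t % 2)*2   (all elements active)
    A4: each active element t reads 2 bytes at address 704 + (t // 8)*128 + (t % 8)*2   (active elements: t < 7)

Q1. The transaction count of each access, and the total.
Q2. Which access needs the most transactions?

A1: 1 transaction
A2: 3 transactions
A3: 8 transactions
A4: 1 transaction

Answer: 1,3,8,1; total 13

Answer: A3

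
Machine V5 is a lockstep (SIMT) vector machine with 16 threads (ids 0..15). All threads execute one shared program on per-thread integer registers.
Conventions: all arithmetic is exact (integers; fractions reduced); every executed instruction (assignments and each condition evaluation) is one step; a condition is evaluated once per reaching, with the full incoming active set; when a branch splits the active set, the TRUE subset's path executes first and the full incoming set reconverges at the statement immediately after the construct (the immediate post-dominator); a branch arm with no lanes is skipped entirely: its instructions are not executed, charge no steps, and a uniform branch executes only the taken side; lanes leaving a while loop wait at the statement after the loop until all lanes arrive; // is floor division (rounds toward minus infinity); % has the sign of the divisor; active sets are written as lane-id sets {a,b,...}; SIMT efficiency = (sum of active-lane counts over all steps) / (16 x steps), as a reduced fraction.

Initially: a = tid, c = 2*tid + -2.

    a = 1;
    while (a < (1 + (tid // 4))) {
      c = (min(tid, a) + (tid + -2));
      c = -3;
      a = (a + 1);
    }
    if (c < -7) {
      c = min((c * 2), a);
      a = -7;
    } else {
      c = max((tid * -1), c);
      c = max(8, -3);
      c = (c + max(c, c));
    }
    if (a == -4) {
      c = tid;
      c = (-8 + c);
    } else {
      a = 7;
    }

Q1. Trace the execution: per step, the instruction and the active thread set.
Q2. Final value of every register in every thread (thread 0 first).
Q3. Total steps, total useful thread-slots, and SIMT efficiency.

step 0: a <- 1                       {0,1,2,3,4,5,6,7,8,9,10,11,12,13,14,15}
step 1: eval (a < (1 + (tid // 4)))  {0,1,2,3,4,5,6,7,8,9,10,11,12,13,14,15}
step 2: c <- (min(tid, a) + (tid + -2)) {4,5,6,7,8,9,10,11,12,13,14,15}
step 3: c <- -3                      {4,5,6,7,8,9,10,11,12,13,14,15}
step 4: a <- (a + 1)                 {4,5,6,7,8,9,10,11,12,13,14,15}
step 5: eval (a < (1 + (tid // 4)))  {4,5,6,7,8,9,10,11,12,13,14,15}
step 6: c <- (min(tid, a) + (tid + -2)) {8,9,10,11,12,13,14,15}
step 7: c <- -3                      {8,9,10,11,12,13,14,15}
step 8: a <- (a + 1)                 {8,9,10,11,12,13,14,15}
step 9: eval (a < (1 + (tid // 4)))  {8,9,10,11,12,13,14,15}
step 10: c <- (min(tid, a) + (tid + -2)) {12,13,14,15}
step 11: c <- -3                      {12,13,14,15}
step 12: a <- (a + 1)                 {12,13,14,15}
step 13: eval (a < (1 + (tid // 4)))  {12,13,14,15}
step 14: eval (c < -7)                {0,1,2,3,4,5,6,7,8,9,10,11,12,13,14,15}
step 15: c <- max((tid * -1), c)      {0,1,2,3,4,5,6,7,8,9,10,11,12,13,14,15}
step 16: c <- max(8, -3)              {0,1,2,3,4,5,6,7,8,9,10,11,12,13,14,15}
step 17: c <- (c + max(c, c))         {0,1,2,3,4,5,6,7,8,9,10,11,12,13,14,15}
step 18: eval (a == -4)               {0,1,2,3,4,5,6,7,8,9,10,11,12,13,14,15}
step 19: a <- 7                       {0,1,2,3,4,5,6,7,8,9,10,11,12,13,14,15}

Answer: 20 steps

a: 7,7,7,7,7,7,7,7,7,7,7,7,7,7,7,7
c: 16,16,16,16,16,16,16,16,16,16,16,16,16,16,16,16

steps = 20; useful = 224; efficiency = 224/320 = 7/10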